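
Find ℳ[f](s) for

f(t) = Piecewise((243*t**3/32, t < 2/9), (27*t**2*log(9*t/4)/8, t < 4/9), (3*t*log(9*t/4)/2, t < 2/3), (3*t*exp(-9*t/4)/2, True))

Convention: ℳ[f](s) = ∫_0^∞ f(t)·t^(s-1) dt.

2**s*(8*2**s*(s + 1)**2*(s + 3)*(2*s + (s + 1)**2 + 3)*uppergamma(s + 1, 3/2) - 8*2**s*(s + 1)**2*(s + 3) + 8*2**s*(s + 3)*(2*s + (s + 1)**2 + 3) + 3**s*(s + 1)*(s + 3)*(-12*log(2) + 12*log(3))*(2*s + (s + 1)**2 + 3) - 12*3**s*(s + 3)*(2*s + (s + 1)**2 + 3) + (s + 1)**3*(s + 3)*log(4) + (s + 1)**2*(s + 3)*log(4) + 2*(s + 1)**2*(s + 3) + (s + 1)**2*(2*s + (s + 1)**2 + 3))/(12*3**(2*s)*(s + 1)**2*(s + 3)*(2*s + (s + 1)**2 + 3))
  Re(s) > -3

peel off the common scale on t: 9*t**3/4 on [0, 1/3); 3*t**2*log(3*t/2)/2 on [1/3, 2/3); t*log(3*t/2) on [2/3, 1); …
remove the shared t-power first: 9*t**2/4 on [0, 1/3); 3*t*log(3*t/2)/2 on [1/3, 2/3); log(3*t/2) on [2/3, 1); …
invert the common scale on t to get t**2 on [0, 1/2); t*log(t) on [1/2, 1); log(t) on [1, 3/2); …
summing 4 kernel integrals split by 2/9, 4/9, 2/3 yields ℳ[f](s)
for t in [0, 2/9): the term is ∫ 243*t**3/32·t^(s-1)
on [2/9, 4/9) integrate f = 27*t**2*log(9*t/4)/8 against the kernel
[4/9, 2/3) adds the kernel integral of 3*t*log(9*t/4)/2
segment 2/3 to ∞ holds 3*t*exp(-9*t/4)/2; add its integral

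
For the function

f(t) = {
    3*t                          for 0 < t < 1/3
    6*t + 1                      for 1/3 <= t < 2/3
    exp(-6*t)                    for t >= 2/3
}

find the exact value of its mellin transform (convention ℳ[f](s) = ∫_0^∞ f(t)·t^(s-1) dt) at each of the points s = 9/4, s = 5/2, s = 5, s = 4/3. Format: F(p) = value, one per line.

back out the common scale on t: t on [0, 1); 2*t + 1 on [1, 2); exp(-2*t) on [2, ∞)
f breaks at 1/3, 2/3 into 3 integrals to sum
∫ 3*t·t^(s-1) over [0, 1/3)
over [1/3, 2/3), the kernel integral of (6*t + 1) enters the sum
∫ over [2/3, ∞) of exp(-6*t)·t^(s-1) joins the sum

F(9/4) = -88*3**(3/4)/3159 + 6**(3/4)*uppergamma(9/4, 4)/216 + 784*2**(1/4)*3**(3/4)/3159
F(5/2) = sqrt(3)*(sqrt(2)*(105*sqrt(pi)*exp(4)*erfc(2) + 1540)/30240 + (-768 + 6912*sqrt(2))*exp(4)/30240)*exp(-4)
F(5) = 103*exp(-4)/972 + 821/7290
F(4/3) = 18**(1/3)*(-33*2**(2/3) + 14*2**(1/3)*uppergamma(4/3, 4) + 276)/504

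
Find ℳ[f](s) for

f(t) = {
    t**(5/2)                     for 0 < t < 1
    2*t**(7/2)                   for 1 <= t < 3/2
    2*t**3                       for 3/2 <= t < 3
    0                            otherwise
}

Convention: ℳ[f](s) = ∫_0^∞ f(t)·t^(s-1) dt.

treat the 3 regions marked off by 1, 3/2 separately and sum
on [0, 1) integrate f = t**(5/2) against the kernel
for t in [1, 3/2): the term is ∫ 2*t**(7/2)·t^(s-1)
piece [3/2, 3): integrate 2*t**3 against the kernel

2*(3**(s + 3)*(2*s + 5)*(2*s + 7) - (3/2)**(s + 3)*(2*s + 5)*(2*s + 7) + 2*(3/2)**(s + 7/2)*(s + 3)*(2*s + 5) - 2*(s + 3)*(2*s + 5) + (s + 3)*(2*s + 7))/((s + 3)*(2*s + 5)*(2*s + 7))
  Re(s) > -5/2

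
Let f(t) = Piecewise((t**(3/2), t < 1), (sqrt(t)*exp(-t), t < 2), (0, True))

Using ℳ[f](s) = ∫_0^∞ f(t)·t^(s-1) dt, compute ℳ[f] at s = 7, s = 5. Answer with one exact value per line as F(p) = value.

undo the shared t-power: t on [0, 1); exp(-t) on [1, 2)
treat the 2 regions marked off by 1 separately and sum
∫ t**(3/2)·t^(s-1) over [0, 1)
∫ over [1, 2) of sqrt(t)*exp(-t)·t^(s-1) joins the sum

F(7) = (-20258662*sqrt(2) + (-2297295*sqrt(pi)*erfc(sqrt(2)) + 256 + 2297295*sqrt(pi)*erfc(1))*exp(2) + 9327050*E)*exp(-2)/2176
F(5) = (-105170*sqrt(2) + (-12285*sqrt(pi)*erfc(sqrt(2)) + 64 + 12285*sqrt(pi)*erfc(1))*exp(2) + 49790*E)*exp(-2)/416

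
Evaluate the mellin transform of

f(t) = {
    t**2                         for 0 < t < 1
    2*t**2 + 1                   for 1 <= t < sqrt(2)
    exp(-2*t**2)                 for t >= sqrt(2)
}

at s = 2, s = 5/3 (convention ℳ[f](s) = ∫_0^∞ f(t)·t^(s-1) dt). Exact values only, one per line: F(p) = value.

F(2) = exp(-4)/4 + 9/4
F(5/3) = -48/55 + 2**(1/6)*uppergamma(5/6, 4)/4 + 93*2**(5/6)/55

strip the power substitution: t on [0, 1); 2*t + 1 on [1, 2); exp(-2*t) on [2, ∞)
f breaks at 1, sqrt(2) into 3 integrals to sum
segment [0, 1) carries t**2; integrate it
on [1, sqrt(2)) integrate f = (2*t**2 + 1) against the kernel
between sqrt(2) and ∞ the integrand is exp(-2*t**2)·t^(s-1)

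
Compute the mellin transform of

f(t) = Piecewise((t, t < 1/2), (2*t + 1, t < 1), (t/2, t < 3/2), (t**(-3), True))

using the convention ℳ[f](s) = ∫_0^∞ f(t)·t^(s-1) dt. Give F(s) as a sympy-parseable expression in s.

(270*2**s*s**2 - 702*2**s*s - 324*2**s + 49*3**s*s**2 - 275*3**s*s - 162*s**2 + 378*s + 324)/(108*2**s*s*(s**2 - 2*s - 3))
  -1 < Re(s) < 3

integrate the 4 segments split at 1/2, 1, 3/2, then add the results
between 0 and 1/2 the integrand is t·t^(s-1)
∫ over [1/2, 1) of (2*t + 1)·t^(s-1) joins the sum
∫ over [1, 3/2) of t/2·t^(s-1) joins the sum
the [3/2, ∞) slice contributes ∫ t**(-3)·t^(s-1) dt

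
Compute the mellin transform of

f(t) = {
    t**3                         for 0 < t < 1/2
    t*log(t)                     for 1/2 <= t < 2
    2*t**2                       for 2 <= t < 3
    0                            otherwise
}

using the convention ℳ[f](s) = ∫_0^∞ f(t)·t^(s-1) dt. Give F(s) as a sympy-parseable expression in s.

(-64*2**(2*s)*(s + 1)**2*(s + 3) + 16*2**(2*s)*(s + 1)*(s + 2)*(s + 3)*log(2) - 16*2**(2*s)*(s + 2)*(s + 3) + 144*6**s*(s + 1)**2*(s + 3) + (s + 1)**2*(s + 2) + 4*(s + 1)*(s + 2)*(s + 3)*log(2) + 4*(s + 2)*(s + 3))/(8*2**s*(s + 1)**2*(s + 2)*(s + 3))
  Re(s) > -3

remove the shared t-power first: t**2 on [0, 1/2); log(t) on [1/2, 2); 2*t on [2, 3)
integrate the 3 segments split at 1/2, 2, then add the results
on [0, 1/2): add ∫ t**3·t^(s-1) dt
the [1/2, 2) slice contributes ∫ t*log(t)·t^(s-1) dt
on [2, 3): add ∫ 2*t**2·t^(s-1) dt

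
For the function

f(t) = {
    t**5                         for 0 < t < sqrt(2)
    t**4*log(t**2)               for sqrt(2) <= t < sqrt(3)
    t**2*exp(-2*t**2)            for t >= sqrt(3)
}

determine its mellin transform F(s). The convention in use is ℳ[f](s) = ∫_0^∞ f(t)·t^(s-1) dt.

6**(-s/2 - 1)*(-2*12**(s/2 + 1)*(s/2 + 1)*(s + 5)*log(2) - 2*12**(s/2 + 1)*(s + 5)*log(2) + 2*12**(s/2 + 1)*(s + 5) + 4*12**(s/2 + 1)*sqrt(2)*(s + (s/2 + 1)**2 + 3) + 3*18**(s/2 + 1)*(s/2 + 1)*(s + 5)*log(3) - 3*18**(s/2 + 1)*(s + 5) + 3*18**(s/2 + 1)*(s + 5)*log(3) + 3**(s/2 + 1)*(s + 5)*(s + (s/2 + 1)**2 + 3)*uppergamma(s/2 + 1, 6))/(2*(s + 5)*(s + (s/2 + 1)**2 + 3))
  Re(s) > -5

undo the power substitution: t**(5/2) on [0, 2); t**2*log(t) on [2, 3); t*exp(-2*t) on [3, ∞)
invert the shared t-power to get t**(3/2) on [0, 2); t*log(t) on [2, 3); exp(-2*t) on [3, ∞)
integrate the 3 segments split at sqrt(2), sqrt(3), then add the results
∫ t**5·t^(s-1) over [0, sqrt(2))
[sqrt(2), sqrt(3)) adds the kernel integral of t**4*log(t**2)
on [sqrt(3), ∞) integrate f = t**2*exp(-2*t**2) against the kernel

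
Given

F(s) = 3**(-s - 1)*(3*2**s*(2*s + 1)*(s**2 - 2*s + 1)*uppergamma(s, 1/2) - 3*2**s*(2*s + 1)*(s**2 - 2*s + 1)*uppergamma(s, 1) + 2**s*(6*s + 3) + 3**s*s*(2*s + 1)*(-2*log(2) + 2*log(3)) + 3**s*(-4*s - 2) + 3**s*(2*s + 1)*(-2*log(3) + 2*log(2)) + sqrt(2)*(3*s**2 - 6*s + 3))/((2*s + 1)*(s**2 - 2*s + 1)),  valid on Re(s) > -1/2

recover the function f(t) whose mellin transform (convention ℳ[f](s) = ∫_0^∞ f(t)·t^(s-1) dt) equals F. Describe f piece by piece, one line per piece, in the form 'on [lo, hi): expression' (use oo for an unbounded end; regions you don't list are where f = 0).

back out the common scale on t: sqrt(t) on [0, 1/2); exp(-t) on [1/2, 1); log(t)/t on [1, 3/2)
treat the 3 regions marked off by 1/3, 2/3 separately and sum
the [0, 1/3) slice contributes ∫ sqrt(6)*sqrt(t)/2·t^(s-1) dt
segment 1/3 to 2/3 holds exp(-3*t/2); add its integral
segment 2/3 to 1 holds 2*log(3*t/2)/(3*t); add its integral

on [0, 1/3): sqrt(6)*sqrt(t)/2
on [1/3, 2/3): exp(-3*t/2)
on [2/3, 1): 2*log(3*t/2)/(3*t)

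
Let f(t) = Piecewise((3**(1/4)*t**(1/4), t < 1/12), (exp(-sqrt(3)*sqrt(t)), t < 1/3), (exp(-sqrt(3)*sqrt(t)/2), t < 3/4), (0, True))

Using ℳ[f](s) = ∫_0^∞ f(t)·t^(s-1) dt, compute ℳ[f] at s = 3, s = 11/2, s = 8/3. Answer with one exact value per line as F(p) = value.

F(3) = -86701*exp(-3/4)/72 - 652*exp(-1)/27 + sqrt(2)/11232 + 411515*exp(-1/2)/432
F(11/2) = sqrt(3)*(-741091163105628*exp(3/2) - 464638613504*exp(5/4) + sqrt(2)*exp(9/4) + 577444196024694*exp(7/4))*exp(-9/4)/17169408
F(8/3) = -64*6**(1/3)*uppergamma(16/3, 3/4)/27 - 2*3**(1/3)*uppergamma(16/3, 1)/27 + 2**(1/6)*3**(1/3)/5040 + 2*3**(1/3)*uppergamma(16/3, 1/2)/27 + 64*6**(1/3)*uppergamma(16/3, 1/2)/27

the common scale on t comes off first: t**(1/4) on [0, 1/4); exp(-sqrt(t)) on [1/4, 1); exp(-sqrt(t)/2) on [1, 9/4)
the power substitution comes off first: sqrt(t) on [0, 1/2); exp(-t) on [1/2, 1); exp(-t/2) on [1, 3/2)
breakpoints 1/12, 1/3: one integral from each of the 3 segments
segment 0 to 1/12 holds 3**(1/4)*t**(1/4); add its integral
[1/12, 1/3) adds the kernel integral of exp(-sqrt(3)*sqrt(t))
[1/3, 3/4) adds the kernel integral of exp(-sqrt(3)*sqrt(t)/2)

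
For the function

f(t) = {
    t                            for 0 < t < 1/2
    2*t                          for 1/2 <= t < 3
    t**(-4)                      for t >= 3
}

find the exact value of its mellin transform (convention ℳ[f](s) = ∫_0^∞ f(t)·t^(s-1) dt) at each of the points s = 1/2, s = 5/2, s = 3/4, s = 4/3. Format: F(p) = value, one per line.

split f at 1/2, 3: ℳ[f](s) collects 3 kernel integrals
for t in [0, 1/2): the term is ∫ t·t^(s-1)
∫ over [1/2, 3) of 2*t·t^(s-1) joins the sum
between 3 and ∞ the integrand is t**(-4)·t^(s-1)

F(1/2) = sqrt(2)*(-189 + 2270*sqrt(6))/1134
F(5/2) = sqrt(2)*(-27 + 11720*sqrt(6))/1512
F(3/4) = 2**(1/4)*(-1053 + 12650*6**(3/4))/7371
F(4/3) = 2**(2/3)*(-54 + 3895*6**(1/3))/1008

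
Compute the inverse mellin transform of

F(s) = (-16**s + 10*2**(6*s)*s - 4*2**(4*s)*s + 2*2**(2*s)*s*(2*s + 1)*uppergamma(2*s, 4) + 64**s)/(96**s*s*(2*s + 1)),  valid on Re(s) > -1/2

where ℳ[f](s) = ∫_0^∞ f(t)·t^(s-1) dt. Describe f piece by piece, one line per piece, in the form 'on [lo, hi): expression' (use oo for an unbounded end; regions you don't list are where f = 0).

invert the common scale on t to get 2*sqrt(t) on [0, 1/4); 4*sqrt(t) + 1 on [1/4, 1); exp(-4*sqrt(t)) on [1, ∞)
back out the power substitution: 2*t on [0, 1/2); 4*t + 1 on [1/2, 1); exp(-4*t) on [1, ∞)
back out the common scale on t: t on [0, 1); 2*t + 1 on [1, 2); exp(-2*t) on [2, ∞)
integrate the 3 segments split at 1/6, 2/3, then add the results
∫ over [0, 1/6) of sqrt(6)*sqrt(t)·t^(s-1) joins the sum
over [1/6, 2/3), the kernel integral of (2*sqrt(6)*sqrt(t) + 1) enters the sum
on [2/3, ∞) integrate f = exp(-2*sqrt(6)*sqrt(t)) against the kernel

on [0, 1/6): sqrt(6)*sqrt(t)
on [1/6, 2/3): 2*sqrt(6)*sqrt(t) + 1
on [2/3, oo): exp(-2*sqrt(6)*sqrt(t))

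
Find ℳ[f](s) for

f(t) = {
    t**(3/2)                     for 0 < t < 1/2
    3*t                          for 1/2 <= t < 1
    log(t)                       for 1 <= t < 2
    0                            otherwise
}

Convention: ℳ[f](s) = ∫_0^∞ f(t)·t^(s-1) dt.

(-2*2**(2*s)*(s + 1)*(2*s + 3) + 6*2**s*s**2*(2*s + 3) + 2*2**s*(s + 1)*(2*s + 3) + 4**s*s*(s + 1)*(2*s + 3)*log(4) + sqrt(2)*s**2*(s + 1) - 3*s**2*(2*s + 3))/(2*2**s*s**2*(s + 1)*(2*s + 3))
  Re(s) > -3/2

breakpoints 1/2, 1: one integral from each of the 3 segments
between 0 and 1/2 the integrand is t**(3/2)·t^(s-1)
for t in [1/2, 1): the term is ∫ 3*t·t^(s-1)
piece [1, 2): integrate log(t) against the kernel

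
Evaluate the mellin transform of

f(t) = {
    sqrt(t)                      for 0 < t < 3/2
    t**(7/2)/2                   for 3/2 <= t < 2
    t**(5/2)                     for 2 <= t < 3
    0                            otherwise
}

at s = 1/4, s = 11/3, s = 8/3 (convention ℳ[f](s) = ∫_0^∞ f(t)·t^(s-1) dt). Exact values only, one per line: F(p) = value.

F(1/4) = -64*2**(3/4)/165 + 53*2**(1/4)*3**(3/4)/120 + 36*3**(3/4)/11
F(11/3) = -2304*2**(1/6)/1591 + 3159*2**(5/6)*3**(1/6)/275200 + 4374*3**(1/6)/37
F(8/3) = -1152*2**(1/6)/1147 + 6399*2**(5/6)*3**(1/6)/89984 + 1458*3**(1/6)/31

the 3 pieces separated at 3/2, 2 each add one integral
for t in [0, 3/2): the term is ∫ sqrt(t)·t^(s-1)
segment 3/2 to 2 holds t**(7/2)/2; add its integral
segment 2 to 3 holds t**(5/2); add its integral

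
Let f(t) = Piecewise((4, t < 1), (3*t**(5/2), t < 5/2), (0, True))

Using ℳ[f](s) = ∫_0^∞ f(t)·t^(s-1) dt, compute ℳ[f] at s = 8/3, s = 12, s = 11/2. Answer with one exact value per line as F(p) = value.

F(8/3) = 57/62 + 28125*2**(5/6)*5**(1/6)/992
F(12) = 11/87 + 18310546875*sqrt(10)/475136
F(11/2) = 12898561/22528

along the cuts 1, ℳ[f](s) splits into 2 integrals
on [0, 1): add ∫ 4·t^(s-1) dt
over [1, 5/2), the kernel integral of 3*t**(5/2) enters the sum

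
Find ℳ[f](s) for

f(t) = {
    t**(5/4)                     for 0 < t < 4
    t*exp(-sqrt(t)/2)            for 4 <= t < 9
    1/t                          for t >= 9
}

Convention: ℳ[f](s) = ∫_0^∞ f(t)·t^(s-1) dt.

(8*2**(2*s)*(s - 1)*(4*s + 5)*uppergamma(2*s + 2, 1) - 8*2**(2*s)*(s - 1)*(4*s + 5)*uppergamma(2*s + 2, 3/2) + 16*2**(2*s + 1/2)*(s - 1) - 9**s*(4*s + 5)/9)/((s - 1)*(4*s + 5))
  -5/4 < Re(s) < 1

remove the shared t-power first: t**(-3/4) on [0, 4); exp(-sqrt(t)/2)/t on [4, 9); t**(-3) on [9, ∞)
the shared t-power comes off first: t**(1/4) on [0, 4); exp(-sqrt(t)/2) on [4, 9); t**(-2) on [9, ∞)
the power substitution comes off first: sqrt(t) on [0, 2); exp(-t/2) on [2, 3); t**(-4) on [3, ∞)
along the cuts 4, 9, ℳ[f](s) splits into 3 integrals
∫ t**(5/4)·t^(s-1) over [0, 4)
for t in [4, 9): the term is ∫ t*exp(-sqrt(t)/2)·t^(s-1)
∫ 1/t·t^(s-1) over [9, ∞)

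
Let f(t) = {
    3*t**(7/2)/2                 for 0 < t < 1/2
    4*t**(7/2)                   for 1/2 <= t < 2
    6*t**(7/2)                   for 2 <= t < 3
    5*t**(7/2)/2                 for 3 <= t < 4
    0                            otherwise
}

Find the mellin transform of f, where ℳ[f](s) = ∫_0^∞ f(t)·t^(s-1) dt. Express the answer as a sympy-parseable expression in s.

(-5*2**(-s - 7/2) - 4*2**(s + 7/2) + 7*3**(s + 7/2) + 5*4**(s + 7/2))/(2*s + 7)
  Re(s) > -7/2

decompose at 1/2, 2, 3; ℳ[f](s) sums the 4 pieces' integrals
the [0, 1/2) slice contributes ∫ 3*t**(7/2)/2·t^(s-1) dt
[1/2, 2) adds the kernel integral of 4*t**(7/2)
[2, 3) adds the kernel integral of 6*t**(7/2)
[3, 4) adds the kernel integral of 5*t**(7/2)/2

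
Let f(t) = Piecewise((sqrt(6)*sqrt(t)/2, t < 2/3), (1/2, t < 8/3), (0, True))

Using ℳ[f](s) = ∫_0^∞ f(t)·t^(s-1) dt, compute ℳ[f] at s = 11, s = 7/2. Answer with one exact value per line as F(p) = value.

undo the common scale on t: sqrt(t) on [0, 1); 1/2 on [1, 4)
invert the power substitution to get t on [0, 1); 1/2 on [1, 2)
slice at 2/3, transform all 2 pieces, and sum them
segment 0 to 2/3 holds sqrt(6)*sqrt(t)/2; add its integral
∫ over [2/3, 8/3) of 1/2·t^(s-1) joins the sum

F(11) = 98784269312/44818191
F(7/2) = 1030*sqrt(6)/567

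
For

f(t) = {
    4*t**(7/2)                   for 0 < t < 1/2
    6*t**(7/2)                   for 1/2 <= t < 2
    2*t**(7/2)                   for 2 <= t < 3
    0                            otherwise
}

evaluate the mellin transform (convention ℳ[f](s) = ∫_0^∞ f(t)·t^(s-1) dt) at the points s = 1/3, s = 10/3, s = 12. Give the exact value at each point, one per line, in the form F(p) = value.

F(1/3) = -3*2**(1/6)/92 + 192*2**(5/6)/23 + 324*3**(5/6)/23
F(10/3) = -3*2**(1/6)/1312 + 1536*2**(5/6)/41 + 8748*3**(5/6)/41
F(12) = 4294967295*sqrt(2)/507904 + 57395628*sqrt(3)/31

along the cuts 1/2, 2, ℳ[f](s) splits into 3 integrals
for t in [0, 1/2): the term is ∫ 4*t**(7/2)·t^(s-1)
∫ 6*t**(7/2)·t^(s-1) over [1/2, 2)
segment [2, 3) carries 2*t**(7/2); integrate it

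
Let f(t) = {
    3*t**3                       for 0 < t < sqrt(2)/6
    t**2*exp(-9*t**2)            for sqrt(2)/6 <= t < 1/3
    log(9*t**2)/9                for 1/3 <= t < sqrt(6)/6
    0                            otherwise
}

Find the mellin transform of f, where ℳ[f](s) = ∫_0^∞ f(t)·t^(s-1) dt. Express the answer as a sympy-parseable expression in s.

the shared t-power comes off first: 3*t on [0, sqrt(2)/6); exp(-9*t**2) on [sqrt(2)/6, 1/3); log(9*t**2)/(9*t**2) on [1/3, sqrt(6)/6)
invert the common scale on t to get t on [0, sqrt(2)/2); exp(-t**2) on [sqrt(2)/2, 1); log(t**2)/t**2 on [1, sqrt(6)/2)
the power substitution comes off first: sqrt(t) on [0, 1/2); exp(-t) on [1/2, 1); log(t)/t on [1, 3/2)
breakpoints sqrt(2)/6, 1/3: one integral from each of the 3 segments
segment 0 to sqrt(2)/6 holds 3*t**3; add its integral
on [sqrt(2)/6, 1/3): add ∫ t**2*exp(-9*t**2)·t^(s-1) dt
for t in [1/3, sqrt(6)/6): the term is ∫ log(9*t**2)/9·t^(s-1)

(2*2**(s/2)*(s + 3)*(4*s - (s + 2)**2 + 4)*uppergamma(s/2 + 1, 1/2) - 2*2**(s/2)*(s + 3)*(4*s - (s + 2)**2 + 4)*uppergamma(s/2 + 1, 1) - 8*2**(s/2)*(s + 3) + 3**(s/2)*(s + 2)*(s + 3)*(-4*log(3) + 4*log(2)) + 3**(s/2)*(s + 3)*(-8*log(2) + 8*log(3)) + 8*3**(s/2)*(s + 3) + sqrt(2)*(4*s - (s + 2)**2 + 4))/(36*2**(s/2)*3**s*(s + 3)*(4*s - (s + 2)**2 + 4))
  Re(s) > -3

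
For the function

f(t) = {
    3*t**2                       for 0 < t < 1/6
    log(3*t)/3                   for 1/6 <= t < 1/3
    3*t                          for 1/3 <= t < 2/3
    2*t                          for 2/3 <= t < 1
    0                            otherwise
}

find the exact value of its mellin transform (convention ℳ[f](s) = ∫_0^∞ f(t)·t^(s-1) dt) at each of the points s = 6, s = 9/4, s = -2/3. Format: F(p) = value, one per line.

peel off the shared t-power: 3*t on [0, 1/6); log(3*t)/(3*t) on [1/6, 1/3); 3 on [1/3, 2/3); …
the common scale on t comes off first: t on [0, 1/2); log(t)/t on [1/2, 1); 3 on [1, 2); …
slice at 1/6, 1/3, 2/3, transform all 4 pieces, and sum them
∫ 3*t**2·t^(s-1) over [0, 1/6)
[1/6, 1/3) adds the kernel integral of log(3*t)/3
segment 1/3 to 2/3 holds 3*t; add its integral
over [2/3, 1), the kernel integral of 2*t enters the sum

F(6) = log(2)/839808 + 3071189/10450944
F(9/4) = 6**(3/4)*(-80240*2**(1/4) + 4589 + 7956*log(2) + 176256*sqrt(2) + 1189728*6**(1/4))/11599848
F(-2/3) = 6**(2/3)*(-30*2**(1/3) - 8*log(2) + 8*2**(2/3) + 13 + 16*6**(1/3))/16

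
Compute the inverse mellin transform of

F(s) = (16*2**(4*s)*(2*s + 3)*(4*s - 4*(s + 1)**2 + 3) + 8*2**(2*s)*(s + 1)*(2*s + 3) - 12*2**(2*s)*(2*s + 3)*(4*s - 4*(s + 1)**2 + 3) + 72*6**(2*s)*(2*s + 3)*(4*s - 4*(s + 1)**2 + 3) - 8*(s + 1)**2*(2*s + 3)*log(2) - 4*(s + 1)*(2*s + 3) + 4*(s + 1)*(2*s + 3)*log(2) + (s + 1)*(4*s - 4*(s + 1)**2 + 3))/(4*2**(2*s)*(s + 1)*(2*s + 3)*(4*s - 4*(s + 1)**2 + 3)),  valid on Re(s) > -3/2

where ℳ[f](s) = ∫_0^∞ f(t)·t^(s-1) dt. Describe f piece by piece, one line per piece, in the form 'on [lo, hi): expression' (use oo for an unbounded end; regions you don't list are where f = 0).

peel off the shared t-power: sqrt(t) on [0, 1/4); log(sqrt(t))/sqrt(t) on [1/4, 1); 3 on [1, 4); …
remove the power substitution first: t on [0, 1/2); log(t)/t on [1/2, 1); 3 on [1, 2); …
slice at 1/4, 1, 4, transform all 4 pieces, and sum them
on [0, 1/4) integrate f = t**(3/2) against the kernel
between 1/4 and 1 the integrand is sqrt(t)*log(sqrt(t))·t^(s-1)
piece [1, 4): integrate 3*t against the kernel
∫ over [4, 9) of 2*t·t^(s-1) joins the sum

on [0, 1/4): t**(3/2)
on [1/4, 1): sqrt(t)*log(sqrt(t))
on [1, 4): 3*t
on [4, 9): 2*t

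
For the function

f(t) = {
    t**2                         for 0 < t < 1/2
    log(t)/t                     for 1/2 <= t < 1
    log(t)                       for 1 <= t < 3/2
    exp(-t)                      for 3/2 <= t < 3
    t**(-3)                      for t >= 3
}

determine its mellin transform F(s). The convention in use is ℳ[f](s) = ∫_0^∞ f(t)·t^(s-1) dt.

(108*2**s*s**2*(s - 3)*(s + 2)*(s**2 - 2*s + 1)*uppergamma(s, 3/2) - 108*2**s*s**2*(s - 3)*(s + 2)*(s**2 - 2*s + 1)*uppergamma(s, 3) - 108*2**s*s**2*(s - 3)*(s + 2) + 108*2**s*(s - 3)*(s + 2)*(s**2 - 2*s + 1) - 108*3**s*s*(s - 3)*(s + 2)*(s**2 - 2*s + 1)*log(2) + 108*3**s*s*(s - 3)*(s + 2)*(s**2 - 2*s + 1)*log(3) - 108*3**s*(s - 3)*(s + 2)*(s**2 - 2*s + 1) - 4*6**s*s**2*(s + 2)*(s**2 - 2*s + 1) + 216*s**3*(s - 3)*(s + 2)*log(2) - 216*s**2*(s - 3)*(s + 2)*log(2) + 216*s**2*(s - 3)*(s + 2) + 27*s**2*(s - 3)*(s**2 - 2*s + 1))/(108*2**s*s**2*(s - 3)*(s + 2)*(s**2 - 2*s + 1))
  -2 < Re(s) < 3

decompose at 1/2, 1, 3/2, 3; ℳ[f](s) sums the 5 pieces' integrals
the [0, 1/2) slice contributes ∫ t**2·t^(s-1) dt
piece [1/2, 1): integrate log(t)/t against the kernel
for t in [1, 3/2): the term is ∫ log(t)·t^(s-1)
segment [3/2, 3) carries exp(-t); integrate it
between 3 and ∞ the integrand is t**(-3)·t^(s-1)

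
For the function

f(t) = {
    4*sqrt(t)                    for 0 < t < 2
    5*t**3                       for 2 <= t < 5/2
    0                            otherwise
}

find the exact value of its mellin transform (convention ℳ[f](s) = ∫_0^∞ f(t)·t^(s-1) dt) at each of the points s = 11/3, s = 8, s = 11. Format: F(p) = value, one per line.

cuts at 2: linearity sums the 2 kernel integrals
the [0, 2) slice contributes ∫ 4*sqrt(t)·t^(s-1) dt
∫ over [2, 5/2) of 5*t**3·t^(s-1) joins the sum

F(11/3) = -48*2**(2/3) + 384*2**(1/6)/25 + 46875*2**(1/3)*5**(2/3)/512
F(8) = 2048*sqrt(2)/17 + 223169105/22528
F(11) = 16384*sqrt(2)/23 + 29175400845/229376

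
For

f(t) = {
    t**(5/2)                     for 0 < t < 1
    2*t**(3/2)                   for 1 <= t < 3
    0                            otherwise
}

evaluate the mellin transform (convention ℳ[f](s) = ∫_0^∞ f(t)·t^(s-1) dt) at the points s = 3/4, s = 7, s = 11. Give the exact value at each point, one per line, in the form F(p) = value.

F(3/4) = -68/117 + 8*3**(1/4)
F(7) = -42/323 + 26244*sqrt(3)/17
F(11) = -58/675 + 2125764*sqrt(3)/25

back out the shared t-power: t**(3/2) on [0, 1); 2*sqrt(t) on [1, 3)
treat the 2 regions marked off by 1 separately and sum
segment [0, 1) carries t**(5/2); integrate it
over [1, 3), the kernel integral of 2*t**(3/2) enters the sum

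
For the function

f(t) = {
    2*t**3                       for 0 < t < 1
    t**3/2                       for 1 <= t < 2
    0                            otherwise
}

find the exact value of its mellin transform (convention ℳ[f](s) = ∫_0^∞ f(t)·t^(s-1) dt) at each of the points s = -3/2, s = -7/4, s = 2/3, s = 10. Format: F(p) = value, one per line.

cuts at 1: linearity sums the 2 kernel integrals
segment 0 to 1 holds 2*t**3; add its integral
the [1, 2) slice contributes ∫ t**3/2·t^(s-1) dt

F(-3/2) = 2*sqrt(2)/3 + 1
F(-7/4) = 4*2**(1/4)/5 + 6/5
F(2/3) = 9/22 + 12*2**(2/3)/11
F(10) = 8195/26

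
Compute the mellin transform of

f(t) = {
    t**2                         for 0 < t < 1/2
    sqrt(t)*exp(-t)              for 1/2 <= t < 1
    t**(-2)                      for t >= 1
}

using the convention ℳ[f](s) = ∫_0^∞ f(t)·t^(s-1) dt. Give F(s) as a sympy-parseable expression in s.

reversing the shared t-power: t**(3/2) on [0, 1/2); exp(-t) on [1/2, 1); t**(-5/2) on [1, ∞)
the 3 pieces separated at 1/2, 1 each add one integral
over [0, 1/2), the kernel integral of t**2 enters the sum
over [1/2, 1), the kernel integral of sqrt(t)*exp(-t) enters the sum
∫ t**(-2)·t^(s-1) over [1, ∞)

(-2**(1 - s)/4 + s**2*uppergamma(s + 1/2, 1/2) - s**2*uppergamma(s + 1/2, 1) - s - 4*uppergamma(s + 1/2, 1/2) + 4*uppergamma(s + 1/2, 1) - 2 + s/(4*2**s))/(s**2 - 4)
  -2 < Re(s) < 2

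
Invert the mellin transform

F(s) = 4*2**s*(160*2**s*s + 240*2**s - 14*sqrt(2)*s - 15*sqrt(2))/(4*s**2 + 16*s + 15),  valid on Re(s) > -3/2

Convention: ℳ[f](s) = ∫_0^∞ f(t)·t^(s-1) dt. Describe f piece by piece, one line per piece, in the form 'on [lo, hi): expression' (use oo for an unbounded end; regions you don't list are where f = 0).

breakpoints 2: one integral from each of the 2 segments
the [0, 2) slice contributes ∫ 3*t**(3/2)·t^(s-1) dt
∫ 5*t**(5/2)·t^(s-1) over [2, 4)

on [0, 2): 3*t**(3/2)
on [2, 4): 5*t**(5/2)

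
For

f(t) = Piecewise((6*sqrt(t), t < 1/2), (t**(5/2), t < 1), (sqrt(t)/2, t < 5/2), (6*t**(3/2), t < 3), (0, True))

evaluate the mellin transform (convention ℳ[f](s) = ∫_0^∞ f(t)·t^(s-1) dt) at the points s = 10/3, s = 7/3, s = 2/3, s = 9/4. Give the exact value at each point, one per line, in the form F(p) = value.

F(10/3) = -247875*2**(1/6)*5**(5/6)/10672 + 33/805 + 2451*2**(1/6)/25760 + 2916*3**(5/6)/29
F(7/3) = -36525*2**(1/6)*5**(5/6)/3128 + 15/493 + 2037*2**(1/6)/7888 + 972*3**(5/6)/23
F(2/3) = -2955*2**(5/6)*5**(1/6)/364 - 15/133 + 1347*2**(5/6)/1064 + 324*3**(1/6)/13
F(9/4) = -525*2**(1/4)*5**(3/4)/44 + 6/209 + 445*2**(1/4)/1672 + 216*3**(3/4)/5

slice at 1/2, 1, 5/2, transform all 4 pieces, and sum them
segment [0, 1/2) carries 6*sqrt(t); integrate it
on [1/2, 1): add ∫ t**(5/2)·t^(s-1) dt
on [1, 5/2) integrate f = sqrt(t)/2 against the kernel
piece [5/2, 3): integrate 6*t**(3/2) against the kernel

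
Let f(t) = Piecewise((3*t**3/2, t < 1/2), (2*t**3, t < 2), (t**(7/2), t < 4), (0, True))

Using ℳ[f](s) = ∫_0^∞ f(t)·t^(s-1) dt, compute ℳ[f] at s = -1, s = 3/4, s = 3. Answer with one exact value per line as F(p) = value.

F(-1) = 1339/80 - 8*sqrt(2)/5
F(3/4) = -7697*2**(1/4)/2040 + 64*2**(3/4)/15 + 1024*sqrt(2)/17
F(3) = 4265297/3328 - 128*sqrt(2)/13

integrate the 3 segments split at 1/2, 2, then add the results
between 0 and 1/2 the integrand is 3*t**3/2·t^(s-1)
the [1/2, 2) slice contributes ∫ 2*t**3·t^(s-1) dt
the [2, 4) slice contributes ∫ t**(7/2)·t^(s-1) dt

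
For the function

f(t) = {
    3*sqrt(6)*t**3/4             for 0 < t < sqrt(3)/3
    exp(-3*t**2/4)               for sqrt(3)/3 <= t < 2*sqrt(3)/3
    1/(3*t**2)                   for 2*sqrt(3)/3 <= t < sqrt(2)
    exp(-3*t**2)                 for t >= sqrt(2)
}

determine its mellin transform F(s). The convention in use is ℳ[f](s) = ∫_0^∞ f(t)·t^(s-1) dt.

undo the power substitution: 3*sqrt(6)*t**(3/2)/4 on [0, 1/3); exp(-3*t/4) on [1/3, 4/3); 1/(3*t) on [4/3, 2); …
undo the common scale on t: t**(3/2) on [0, 1/2); exp(-t/2) on [1/2, 2); 1/(2*t) on [2, 3); …
breakpoints sqrt(3)/3, 2*sqrt(3)/3, sqrt(2): one integral from each of the 4 segments
[0, sqrt(3)/3) adds the kernel integral of 3*sqrt(6)*t**3/4
on [sqrt(3)/3, 2*sqrt(3)/3): add ∫ exp(-3*t**2/4)·t^(s-1) dt
the [2*sqrt(3)/3, sqrt(2)) slice contributes ∫ 1/(3*t**2)·t^(s-1) dt
segment [sqrt(2), ∞) carries exp(-3*t**2); integrate it

(sqrt(2)/6)**s*(-6*2**s*6**(s/2)*(s - 2)*(s + 3)*uppergamma(s/2, 1) + 6*6**(s/2)*(s - 2)*(s + 3)*uppergamma(s/2, 6) + 3*sqrt(2)*6**(s/2)*(s - 2) + 2*6**s*(s + 3) + 6*(2*sqrt(6))**s*(s - 2)*(s + 3)*uppergamma(s/2, 1/4) - 3*(2*sqrt(6))**s*(s + 3))/(12*(s - 2)*(s + 3))
  Re(s) > -3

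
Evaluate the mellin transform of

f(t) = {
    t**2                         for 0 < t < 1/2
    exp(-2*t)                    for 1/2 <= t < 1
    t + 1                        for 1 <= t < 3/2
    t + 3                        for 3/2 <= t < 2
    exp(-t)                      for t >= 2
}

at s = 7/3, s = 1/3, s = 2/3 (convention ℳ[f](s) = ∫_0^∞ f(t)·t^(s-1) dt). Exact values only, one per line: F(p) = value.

F(7/3) = 2**(2/3)*(-14040*3**(1/3) - 5304*2**(1/3) - 1820*uppergamma(7/3, 2) + 105 + 1820*uppergamma(7/3, 1) + 7280*2**(1/3)*uppergamma(7/3, 2) + 54912*2**(2/3))/14560
F(1/3) = 2**(2/3)*(-168*3**(1/3) - 105*2**(1/3) - 28*uppergamma(1/3, 2) + 28*2**(1/3)*uppergamma(1/3, 2) + 3 + 28*uppergamma(1/3, 1) + 294*2**(2/3))/56
F(2/3) = 2**(1/3)*(-480*3**(2/3) - 336*2**(2/3) - 160*uppergamma(2/3, 2) + 15 + 160*2**(2/3)*uppergamma(2/3, 2) + 160*uppergamma(2/3, 1) + 1824*2**(1/3))/320

cuts at 1/2, 1, 3/2, 2: linearity sums the 5 kernel integrals
segment [0, 1/2) carries t**2; integrate it
segment [1/2, 1) carries exp(-2*t); integrate it
∫ (t + 1)·t^(s-1) over [1, 3/2)
on [3/2, 2) integrate f = (t + 3) against the kernel
the [2, ∞) slice contributes ∫ exp(-t)·t^(s-1) dt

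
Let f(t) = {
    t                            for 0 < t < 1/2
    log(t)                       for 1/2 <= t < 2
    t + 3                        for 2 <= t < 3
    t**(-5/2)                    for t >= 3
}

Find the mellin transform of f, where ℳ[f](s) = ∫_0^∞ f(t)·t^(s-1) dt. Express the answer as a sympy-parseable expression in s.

(-270*2**(2*s)*s**2*(2*s - 5) + 54*2**(2*s)*s*(s + 1)*(2*s - 5)*log(2) - 162*2**(2*s)*s*(2*s - 5) - 54*2**(2*s)*(s + 1)*(2*s - 5) - 4*sqrt(3)*6**s*s**2*(s + 1) + 324*6**s*s**2*(2*s - 5) + 162*6**s*s*(2*s - 5) + 27*s**2*(2*s - 5) + 54*s*(s + 1)*(2*s - 5)*log(2) + (2*s - 5)*(54*s + 54))/(54*2**s*s**2*(s + 1)*(2*s - 5))
  -1 < Re(s) < 5/2

cuts at 1/2, 2, 3: linearity sums the 4 kernel integrals
segment [0, 1/2) carries t; integrate it
on [1/2, 2): add ∫ log(t)·t^(s-1) dt
on [2, 3): add ∫ (t + 3)·t^(s-1) dt
between 3 and ∞ the integrand is t**(-5/2)·t^(s-1)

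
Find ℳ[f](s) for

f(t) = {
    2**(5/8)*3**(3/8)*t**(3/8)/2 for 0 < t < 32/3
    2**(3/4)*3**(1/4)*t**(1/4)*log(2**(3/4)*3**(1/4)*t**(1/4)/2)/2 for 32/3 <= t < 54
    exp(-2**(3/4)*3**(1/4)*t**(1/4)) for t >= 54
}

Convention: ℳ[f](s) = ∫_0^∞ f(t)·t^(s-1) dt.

back out the common scale on t: t**(3/8) on [0, 16); t**(1/4)*log(t**(1/4)) on [16, 81); exp(-2*t**(1/4)) on [81, ∞)
undo the power substitution: t**(3/4) on [0, 4); sqrt(t)*log(sqrt(t)) on [4, 9); exp(-2*sqrt(t)) on [9, ∞)
strip the power substitution: t**(3/2) on [0, 2); t*log(t) on [2, 3); exp(-2*t) on [3, ∞)
linearity at 32/3, 54 turns ℳ[f](s) into 3 summed integrals
∫ 2**(5/8)*3**(3/8)*t**(3/8)/2·t^(s-1) over [0, 32/3)
piece [32/3, 54): integrate 2**(3/4)*3**(1/4)*t**(1/4)*log(2**(3/4)*3**(1/4)*t**(1/4)/2)/2 against the kernel
[54, ∞) adds the kernel integral of exp(-2**(3/4)*3**(1/4)*t**(1/4))

2**(s + 2)*(12*104976**s*s*(8*s + 3)*log(3) + 104976**s*(-24*s - 9) + 3*104976**s*(8*s + 3)*log(3) - 8*20736**s*s*(8*s + 3)*log(2) - 20736**s*(8*s + 3)*log(4) + 20736**s*(16*s + 6) + sqrt(2)*20736**s*(64*s**2 + 32*s + 4) + 81**s*(8*s + 3)*(16*s**2 + 8*s + 1)*uppergamma(4*s, 6))/(3888**s*(8*s + 3)*(16*s**2 + 8*s + 1))
  Re(s) > -3/8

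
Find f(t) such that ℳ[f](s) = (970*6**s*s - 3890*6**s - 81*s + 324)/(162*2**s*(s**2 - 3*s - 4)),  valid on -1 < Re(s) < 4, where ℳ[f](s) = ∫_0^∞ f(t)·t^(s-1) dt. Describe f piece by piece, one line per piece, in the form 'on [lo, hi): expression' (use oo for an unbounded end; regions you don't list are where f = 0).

on [0, 1/2): t
on [1/2, 3): 2*t
on [3, oo): t**(-4)

summing 3 kernel integrals split by 1/2, 3 yields ℳ[f](s)
on [0, 1/2) integrate f = t against the kernel
the [1/2, 3) slice contributes ∫ 2*t·t^(s-1) dt
[3, ∞) adds the kernel integral of t**(-4)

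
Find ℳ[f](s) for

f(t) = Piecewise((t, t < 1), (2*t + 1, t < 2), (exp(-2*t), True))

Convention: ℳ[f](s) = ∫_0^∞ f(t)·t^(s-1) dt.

(2**s*s*(s + 1)*uppergamma(s, 4) - 2*4**s*s - 4**s + 5*8**s*s + 8**s)/(4**s*s*(s + 1))
  Re(s) > -1

cuts at 1, 2: linearity sums the 3 kernel integrals
∫ over [0, 1) of t·t^(s-1) joins the sum
the [1, 2) slice contributes ∫ (2*t + 1)·t^(s-1) dt
for t in [2, ∞): the term is ∫ exp(-2*t)·t^(s-1)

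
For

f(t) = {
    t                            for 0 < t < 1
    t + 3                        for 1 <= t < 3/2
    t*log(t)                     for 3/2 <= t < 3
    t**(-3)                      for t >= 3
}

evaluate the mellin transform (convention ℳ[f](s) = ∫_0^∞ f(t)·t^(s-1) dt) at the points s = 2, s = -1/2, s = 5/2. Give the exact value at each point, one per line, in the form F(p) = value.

F(2) = 17/24 + 9*log(2)/8 + 63*log(3)/8
F(-1/2) = -2266*sqrt(3)/567 + sqrt(6) + log(2**(sqrt(6))*3**(-sqrt(6) + 2*sqrt(3))) + 6
F(5/2) = -226*sqrt(3)/147 - 27*sqrt(6)*log(3)/56 - 6/5 + 27*sqrt(6)*log(2)/56 + 3861*sqrt(6)/1960 + 54*sqrt(3)*log(3)/7

decompose at 1, 3/2, 3; ℳ[f](s) sums the 4 pieces' integrals
∫ t·t^(s-1) over [0, 1)
piece [1, 3/2): integrate (t + 3) against the kernel
between 3/2 and 3 the integrand is t*log(t)·t^(s-1)
piece [3, ∞): integrate t**(-3) against the kernel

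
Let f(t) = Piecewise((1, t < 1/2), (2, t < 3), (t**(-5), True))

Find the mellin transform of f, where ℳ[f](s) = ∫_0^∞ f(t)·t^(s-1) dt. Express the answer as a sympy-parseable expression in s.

(485*6**s*s - 2430*6**s - 243*s + 1215)/(243*2**s*s*(s - 5))
  0 < Re(s) < 5

back out the shared t-power: t on [0, 1/2); 2*t on [1/2, 3); t**(-4) on [3, ∞)
the 3 pieces separated at 1/2, 3 each add one integral
over [0, 1/2), the kernel integral of 1 enters the sum
between 1/2 and 3 the integrand is 2·t^(s-1)
piece [3, ∞): integrate t**(-5) against the kernel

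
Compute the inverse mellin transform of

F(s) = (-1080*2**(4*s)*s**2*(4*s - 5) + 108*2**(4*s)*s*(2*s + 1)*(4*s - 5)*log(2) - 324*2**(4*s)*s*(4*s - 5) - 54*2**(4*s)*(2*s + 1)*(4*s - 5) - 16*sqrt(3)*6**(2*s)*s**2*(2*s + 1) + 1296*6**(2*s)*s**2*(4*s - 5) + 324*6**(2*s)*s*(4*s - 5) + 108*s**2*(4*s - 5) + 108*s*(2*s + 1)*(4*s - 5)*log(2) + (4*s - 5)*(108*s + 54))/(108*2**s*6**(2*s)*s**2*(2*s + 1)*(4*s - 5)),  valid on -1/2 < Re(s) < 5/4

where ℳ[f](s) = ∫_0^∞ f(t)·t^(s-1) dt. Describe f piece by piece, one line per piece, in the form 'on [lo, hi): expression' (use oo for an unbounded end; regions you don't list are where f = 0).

on [0, 1/72): 3*sqrt(2)*sqrt(t)
on [1/72, 2/9): log(3*sqrt(2)*sqrt(t))
on [2/9, 1/2): 3*sqrt(2)*sqrt(t) + 3
on [1/2, oo): 2**(3/4)*sqrt(3)/(108*t**(5/4))

back out the common scale on t: 3*sqrt(t) on [0, 1/36); log(3*sqrt(t)) on [1/36, 4/9); 3*sqrt(t) + 3 on [4/9, 1); …
remove the power substitution first: 3*t on [0, 1/6); log(3*t) on [1/6, 2/3); 3*t + 3 on [2/3, 1); …
strip the common scale on t: t on [0, 1/2); log(t) on [1/2, 2); t + 3 on [2, 3); …
cuts at 1/72, 2/9, 1/2: linearity sums the 4 kernel integrals
segment [0, 1/72) carries 3*sqrt(2)*sqrt(t); integrate it
[1/72, 2/9) adds the kernel integral of log(3*sqrt(2)*sqrt(t))
on [2/9, 1/2) integrate f = (3*sqrt(2)*sqrt(t) + 3) against the kernel
segment [1/2, ∞) carries 2**(3/4)*sqrt(3)/(108*t**(5/4)); integrate it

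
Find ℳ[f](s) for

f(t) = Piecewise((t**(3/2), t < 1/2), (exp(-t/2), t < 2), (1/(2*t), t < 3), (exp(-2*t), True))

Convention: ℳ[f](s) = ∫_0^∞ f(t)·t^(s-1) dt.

(12*24**s*(s - 1)*(2*s + 3)*uppergamma(s, 1/4) - 12*24**s*(s - 1)*(2*s + 3)*uppergamma(s, 1) - 3*24**s*(2*s + 3) + 2*36**s*(2*s + 3) + 12*6**s*(s - 1)*(2*s + 3)*uppergamma(s, 6) + 6*sqrt(2)*6**s*(s - 1))/(12*12**s*(s - 1)*(2*s + 3))
  Re(s) > -3/2

f breaks at 1/2, 2, 3 into 4 integrals to sum
segment [0, 1/2) carries t**(3/2); integrate it
∫ over [1/2, 2) of exp(-t/2)·t^(s-1) joins the sum
segment 2 to 3 holds 1/(2*t); add its integral
the [3, ∞) slice contributes ∫ exp(-2*t)·t^(s-1) dt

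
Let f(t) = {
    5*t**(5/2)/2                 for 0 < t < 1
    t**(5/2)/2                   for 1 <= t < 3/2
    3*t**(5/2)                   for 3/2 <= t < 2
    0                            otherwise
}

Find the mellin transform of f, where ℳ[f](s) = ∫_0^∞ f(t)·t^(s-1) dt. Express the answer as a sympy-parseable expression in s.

slice at 1, 3/2, transform all 3 pieces, and sum them
∫ 5*t**(5/2)/2·t^(s-1) over [0, 1)
for t in [1, 3/2): the term is ∫ t**(5/2)/2·t^(s-1)
on [3/2, 2): add ∫ 3*t**(5/2)·t^(s-1) dt

(6*2**(s + 5/2) - 5*(3/2)**(s + 5/2) + 4)/(2*s + 5)
  Re(s) > -5/2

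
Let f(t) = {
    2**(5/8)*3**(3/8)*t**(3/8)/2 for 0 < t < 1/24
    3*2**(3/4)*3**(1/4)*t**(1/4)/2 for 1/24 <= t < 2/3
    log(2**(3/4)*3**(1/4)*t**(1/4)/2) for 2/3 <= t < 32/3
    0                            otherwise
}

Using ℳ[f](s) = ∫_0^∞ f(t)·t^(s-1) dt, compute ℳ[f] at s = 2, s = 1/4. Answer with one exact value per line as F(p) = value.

undo the common scale on t: t**(3/8) on [0, 1/16); 3*t**(1/4) on [1/16, 1); log(t**(1/4)) on [1, 16)
invert the power substitution to get t**(3/4) on [0, 1/4); 3*sqrt(t) on [1/4, 1); log(sqrt(t)) on [1, 4)
undo the power substitution: t**(3/2) on [0, 1/2); 3*t on [1/2, 1); log(t) on [1, 2)
slice at 1/24, 2/3, transform all 3 pieces, and sum them
segment 0 to 1/24 holds 2**(5/8)*3**(3/8)*t**(3/8)/2; add its integral
between 1/24 and 2/3 the integrand is 3*2**(3/4)*3**(1/4)*t**(1/4)/2·t^(s-1)
∫ log(2**(3/4)*3**(1/4)*t**(1/4)/2)·t^(s-1) over [2/3, 32/3)

F(2) = -5609/864 + sqrt(2)/5472 + 512*log(2)/9
F(1/4) = 2**(1/4)*3**(3/4)*(2*sqrt(2) + 5 + 80*log(2))/30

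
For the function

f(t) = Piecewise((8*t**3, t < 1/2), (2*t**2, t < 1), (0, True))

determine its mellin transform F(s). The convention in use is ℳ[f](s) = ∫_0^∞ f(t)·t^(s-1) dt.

(4*2**s*(s + 3) + s + 1)/(2*2**s*(s + 2)*(s + 3))
  Re(s) > -3

the common scale on t comes off first: t**3 on [0, 1); t**2/2 on [1, 2)
peel off the shared t-power: t on [0, 1); 1/2 on [1, 2)
integrate the 2 segments split at 1/2, then add the results
over [0, 1/2), the kernel integral of 8*t**3 enters the sum
[1/2, 1) adds the kernel integral of 2*t**2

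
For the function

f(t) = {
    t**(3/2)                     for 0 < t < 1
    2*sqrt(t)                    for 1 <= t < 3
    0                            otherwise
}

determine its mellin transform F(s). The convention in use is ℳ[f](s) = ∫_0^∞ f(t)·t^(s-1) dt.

(4*sqrt(3)*3**s*(2*s + 3) - 4*s - 10)/((2*s + 1)*(2*s + 3))
  Re(s) > -3/2

linearity at 1 turns ℳ[f](s) into 2 summed integrals
∫ over [0, 1) of t**(3/2)·t^(s-1) joins the sum
the [1, 3) slice contributes ∫ 2*sqrt(t)·t^(s-1) dt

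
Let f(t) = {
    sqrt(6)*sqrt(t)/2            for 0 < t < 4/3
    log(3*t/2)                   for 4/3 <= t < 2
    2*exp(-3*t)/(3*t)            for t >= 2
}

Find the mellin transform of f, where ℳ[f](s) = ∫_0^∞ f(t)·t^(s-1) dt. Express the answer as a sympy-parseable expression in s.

(-24**s*s**2*log(4) + 2*sqrt(2)*24**s*s**2 - 24**s*s*log(2) + 2*24**s*s + 24**s + 2*36**s*s**2*log(3) - 2*36**s*s + 36**s*s*log(3) - 36**s + 4*6**s*s**3*uppergamma(s - 1, 6) + 2*6**s*s**2*uppergamma(s - 1, 6))/(18**s*s**2*(2*s + 1))
  Re(s) > -1/2

strip the common scale on t: sqrt(t) on [0, 2); log(t) on [2, 3); exp(-2*t)/t on [3, ∞)
invert the shared t-power to get t**(3/2) on [0, 2); t*log(t) on [2, 3); exp(-2*t) on [3, ∞)
the 3 pieces separated at 4/3, 2 each add one integral
segment [0, 4/3) carries sqrt(6)*sqrt(t)/2; integrate it
∫ log(3*t/2)·t^(s-1) over [4/3, 2)
on [2, ∞) integrate f = 2*exp(-3*t)/(3*t) against the kernel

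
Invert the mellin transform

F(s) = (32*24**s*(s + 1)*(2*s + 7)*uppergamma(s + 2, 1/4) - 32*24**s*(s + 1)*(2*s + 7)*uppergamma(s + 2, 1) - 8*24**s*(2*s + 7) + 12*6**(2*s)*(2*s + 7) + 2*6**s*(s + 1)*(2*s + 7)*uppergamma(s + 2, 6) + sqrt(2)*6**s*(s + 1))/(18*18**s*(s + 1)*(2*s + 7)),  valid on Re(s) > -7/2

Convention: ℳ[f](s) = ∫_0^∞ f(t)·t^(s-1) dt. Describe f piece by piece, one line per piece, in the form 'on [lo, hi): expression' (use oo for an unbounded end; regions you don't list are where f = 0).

on [0, 1/3): 3*sqrt(6)*t**(7/2)/4
on [1/3, 4/3): t**2*exp(-3*t/4)
on [4/3, 2): t/3
on [2, oo): t**2*exp(-3*t)

back out the shared t-power: 3*sqrt(6)*t**(3/2)/4 on [0, 1/3); exp(-3*t/4) on [1/3, 4/3); 1/(3*t) on [4/3, 2); …
reversing the common scale on t: t**(3/2) on [0, 1/2); exp(-t/2) on [1/2, 2); 1/(2*t) on [2, 3); …
summing 4 kernel integrals split by 1/3, 4/3, 2 yields ℳ[f](s)
segment [0, 1/3) carries 3*sqrt(6)*t**(7/2)/4; integrate it
segment [1/3, 4/3) carries t**2*exp(-3*t/4); integrate it
[4/3, 2) adds the kernel integral of t/3
the [2, ∞) slice contributes ∫ t**2*exp(-3*t)·t^(s-1) dt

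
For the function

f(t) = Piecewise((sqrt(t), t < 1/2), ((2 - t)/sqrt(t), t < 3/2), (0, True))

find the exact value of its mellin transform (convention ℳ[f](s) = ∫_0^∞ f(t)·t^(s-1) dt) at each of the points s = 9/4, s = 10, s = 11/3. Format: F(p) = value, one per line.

back out the shared t-power: t**(3/2) on [0, 1/2); sqrt(t)*(2 - t) on [1/2, 3/2)
strip the shared t-power: t on [0, 1/2); 2 - t on [1/2, 3/2)
linearity at 1/2 turns ℳ[f](s) into 2 summed integrals
between 0 and 1/2 the integrand is sqrt(t)·t^(s-1)
for t in [1/2, 3/2): the term is ∫ (2 - t)/sqrt(t)·t^(s-1)

F(9/4) = 3*2**(1/4)*(-10 + 23*3**(3/4))/154
F(10) = sqrt(2)*(-46 + 531441*sqrt(3))/408576
F(11/3) = 3*2**(5/6)*(-62 + 1161*3**(1/6))/7600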